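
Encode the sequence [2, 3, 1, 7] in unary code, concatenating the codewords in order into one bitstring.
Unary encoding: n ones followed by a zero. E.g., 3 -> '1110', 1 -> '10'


Encode each number as n ones followed by a terminating 0:
  2 -> 110 (3 bits)
  3 -> 1110 (4 bits)
  1 -> 10 (2 bits)
  7 -> 11111110 (8 bits)
Total length = 3 + 4 + 2 + 8 = 17 bits.

Unary([2, 3, 1, 7]) = 11011101011111110 (17 bits)


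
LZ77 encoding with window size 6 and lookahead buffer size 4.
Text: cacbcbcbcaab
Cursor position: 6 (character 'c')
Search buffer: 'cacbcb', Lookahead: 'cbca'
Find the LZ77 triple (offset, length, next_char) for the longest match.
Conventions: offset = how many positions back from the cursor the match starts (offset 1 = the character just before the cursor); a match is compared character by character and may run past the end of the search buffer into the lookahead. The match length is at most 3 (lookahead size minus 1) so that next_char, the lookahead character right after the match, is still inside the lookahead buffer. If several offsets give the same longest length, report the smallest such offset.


Try each offset into the search buffer:
  offset=1 (pos 5, char 'b'): match length 0
  offset=2 (pos 4, char 'c'): match length 3
  offset=3 (pos 3, char 'b'): match length 0
  offset=4 (pos 2, char 'c'): match length 3
  offset=5 (pos 1, char 'a'): match length 0
  offset=6 (pos 0, char 'c'): match length 1
Longest match has length 3, found at offsets 2, 4; take the smallest, offset 2.
next_char = character at position 6 + 3 = 9 -> 'a'

Best match: offset=2, length=3 (matching 'cbc' starting at position 4)
LZ77 triple: (2, 3, 'a')


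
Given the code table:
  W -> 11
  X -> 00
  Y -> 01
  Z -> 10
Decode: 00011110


Decoding:
00 -> X
01 -> Y
11 -> W
10 -> Z


Result: XYWZ


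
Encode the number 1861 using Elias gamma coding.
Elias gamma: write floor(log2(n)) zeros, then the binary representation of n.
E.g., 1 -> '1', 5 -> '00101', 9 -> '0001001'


num_bits = floor(log2(1861)) + 1 = 11
leading_zeros = num_bits - 1 = 10
binary(1861) = 11101000101

Elias gamma(1861) = '0000000000' + '11101000101' = 000000000011101000101 (21 bits)


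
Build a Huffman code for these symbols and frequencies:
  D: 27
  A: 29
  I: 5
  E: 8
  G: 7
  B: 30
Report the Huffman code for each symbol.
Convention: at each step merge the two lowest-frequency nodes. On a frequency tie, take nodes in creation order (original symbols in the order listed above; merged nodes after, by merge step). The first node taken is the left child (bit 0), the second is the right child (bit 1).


Huffman tree construction:
Step 1: Merge I(5) + G(7) = 12
Step 2: Merge E(8) + (I+G)(12) = 20
Step 3: Merge (E+(I+G))(20) + D(27) = 47
Step 4: Merge A(29) + B(30) = 59
Step 5: Merge ((E+(I+G))+D)(47) + (A+B)(59) = 106
Read each symbol's code off the tree from the root (left child = 0, right child = 1).

Codes:
  D: 01 (length 2)
  A: 10 (length 2)
  I: 0010 (length 4)
  E: 000 (length 3)
  G: 0011 (length 4)
  B: 11 (length 2)
Average code length: 244/106 = 2.3019 bits/symbol


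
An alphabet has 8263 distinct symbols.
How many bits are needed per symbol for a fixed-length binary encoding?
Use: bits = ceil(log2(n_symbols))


log2(8263) = 13.0124
Bracket: 2^13 = 8192 < 8263 <= 2^14 = 16384
So ceil(log2(8263)) = 14

bits = ceil(log2(8263)) = ceil(13.0124) = 14 bits


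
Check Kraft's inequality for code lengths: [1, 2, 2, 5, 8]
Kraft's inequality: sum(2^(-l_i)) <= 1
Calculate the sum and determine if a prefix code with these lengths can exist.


Sum = 2^(-1) + 2^(-2) + 2^(-2) + 2^(-5) + 2^(-8)
    = 0.5 + 0.25 + 0.25 + 0.03125 + 0.00390625
    = 265/256 = 1.03515625
Since 1.03515625 > 1, Kraft's inequality is NOT satisfied.
A prefix code with these lengths CANNOT exist.

Kraft sum = 1.03515625. Not satisfied.


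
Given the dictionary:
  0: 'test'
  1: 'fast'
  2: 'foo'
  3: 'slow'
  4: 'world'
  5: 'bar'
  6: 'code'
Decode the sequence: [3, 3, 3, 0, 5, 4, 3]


Look up each index in the dictionary:
  3 -> 'slow'
  3 -> 'slow'
  3 -> 'slow'
  0 -> 'test'
  5 -> 'bar'
  4 -> 'world'
  3 -> 'slow'

Decoded: "slow slow slow test bar world slow"


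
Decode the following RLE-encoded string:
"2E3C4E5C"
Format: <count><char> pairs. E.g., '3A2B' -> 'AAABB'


Expanding each <count><char> pair:
  2E -> 'EE'
  3C -> 'CCC'
  4E -> 'EEEE'
  5C -> 'CCCCC'

Decoded = EECCCEEEECCCCC


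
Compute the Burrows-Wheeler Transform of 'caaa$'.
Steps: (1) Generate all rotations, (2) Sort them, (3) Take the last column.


Rotations (sorted):
  0: $caaa -> last char: a
  1: a$caa -> last char: a
  2: aa$ca -> last char: a
  3: aaa$c -> last char: c
  4: caaa$ -> last char: $


BWT = aaac$


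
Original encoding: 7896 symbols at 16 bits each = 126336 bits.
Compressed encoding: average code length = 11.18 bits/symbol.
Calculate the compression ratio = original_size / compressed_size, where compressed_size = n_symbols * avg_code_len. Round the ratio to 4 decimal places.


original_size = n_symbols * orig_bits = 7896 * 16 = 126336 bits
compressed_size = n_symbols * avg_code_len = 7896 * 11.18 = 88277.28 bits
ratio = original_size / compressed_size = 126336 / 88277.28 = 1.4311

Compression ratio = 1.4311


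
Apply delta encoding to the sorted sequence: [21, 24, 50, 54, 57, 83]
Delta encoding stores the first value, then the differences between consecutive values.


First value: 21
Deltas:
  24 - 21 = 3
  50 - 24 = 26
  54 - 50 = 4
  57 - 54 = 3
  83 - 57 = 26


Delta encoded: [21, 3, 26, 4, 3, 26]


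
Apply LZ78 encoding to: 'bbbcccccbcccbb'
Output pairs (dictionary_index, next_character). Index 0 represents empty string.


LZ78 encoding steps:
Dictionary: {0: ''}
Step 1: w='' (idx 0), next='b' -> output (0, 'b'), add 'b' as idx 1
Step 2: w='b' (idx 1), next='b' -> output (1, 'b'), add 'bb' as idx 2
Step 3: w='' (idx 0), next='c' -> output (0, 'c'), add 'c' as idx 3
Step 4: w='c' (idx 3), next='c' -> output (3, 'c'), add 'cc' as idx 4
Step 5: w='cc' (idx 4), next='b' -> output (4, 'b'), add 'ccb' as idx 5
Step 6: w='cc' (idx 4), next='c' -> output (4, 'c'), add 'ccc' as idx 6
Step 7: w='bb' (idx 2), end of input -> output (2, '')


Encoded: [(0, 'b'), (1, 'b'), (0, 'c'), (3, 'c'), (4, 'b'), (4, 'c'), (2, '')]


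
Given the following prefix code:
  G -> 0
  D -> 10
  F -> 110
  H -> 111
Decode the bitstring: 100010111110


Decoding step by step:
Bits 10 -> D
Bits 0 -> G
Bits 0 -> G
Bits 10 -> D
Bits 111 -> H
Bits 110 -> F


Decoded message: DGGDHF


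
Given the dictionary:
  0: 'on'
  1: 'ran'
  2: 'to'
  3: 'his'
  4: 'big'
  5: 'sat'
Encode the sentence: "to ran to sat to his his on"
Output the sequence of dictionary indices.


Look up each word in the dictionary:
  'to' -> 2
  'ran' -> 1
  'to' -> 2
  'sat' -> 5
  'to' -> 2
  'his' -> 3
  'his' -> 3
  'on' -> 0

Encoded: [2, 1, 2, 5, 2, 3, 3, 0]


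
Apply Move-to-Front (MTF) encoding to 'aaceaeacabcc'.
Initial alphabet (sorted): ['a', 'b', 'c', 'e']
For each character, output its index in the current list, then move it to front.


MTF encoding:
'a': index 0 in ['a', 'b', 'c', 'e'] -> ['a', 'b', 'c', 'e']
'a': index 0 in ['a', 'b', 'c', 'e'] -> ['a', 'b', 'c', 'e']
'c': index 2 in ['a', 'b', 'c', 'e'] -> ['c', 'a', 'b', 'e']
'e': index 3 in ['c', 'a', 'b', 'e'] -> ['e', 'c', 'a', 'b']
'a': index 2 in ['e', 'c', 'a', 'b'] -> ['a', 'e', 'c', 'b']
'e': index 1 in ['a', 'e', 'c', 'b'] -> ['e', 'a', 'c', 'b']
'a': index 1 in ['e', 'a', 'c', 'b'] -> ['a', 'e', 'c', 'b']
'c': index 2 in ['a', 'e', 'c', 'b'] -> ['c', 'a', 'e', 'b']
'a': index 1 in ['c', 'a', 'e', 'b'] -> ['a', 'c', 'e', 'b']
'b': index 3 in ['a', 'c', 'e', 'b'] -> ['b', 'a', 'c', 'e']
'c': index 2 in ['b', 'a', 'c', 'e'] -> ['c', 'b', 'a', 'e']
'c': index 0 in ['c', 'b', 'a', 'e'] -> ['c', 'b', 'a', 'e']


Output: [0, 0, 2, 3, 2, 1, 1, 2, 1, 3, 2, 0]


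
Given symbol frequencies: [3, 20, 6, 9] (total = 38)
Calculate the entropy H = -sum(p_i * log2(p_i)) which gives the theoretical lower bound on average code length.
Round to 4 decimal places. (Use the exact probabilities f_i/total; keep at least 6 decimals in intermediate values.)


Per-symbol terms -p_i * log2(p_i) with p_i = f_i/38:
  p = 3/38 = 0.078947: log2(p) = -3.662965, -p*log2(p) = 0.289181
  p = 20/38 = 0.526316: log2(p) = -0.925999, -p*log2(p) = 0.487368
  p = 6/38 = 0.157895: log2(p) = -2.662965, -p*log2(p) = 0.420468
  p = 9/38 = 0.236842: log2(p) = -2.078003, -p*log2(p) = 0.492158
H = 0.289181 + 0.487368 + 0.420468 + 0.492158 = 1.689175

H = 1.6892 bits/symbol


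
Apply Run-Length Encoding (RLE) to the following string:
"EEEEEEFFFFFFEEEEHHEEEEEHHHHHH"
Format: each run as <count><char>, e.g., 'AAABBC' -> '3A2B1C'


Scanning runs left to right:
  i=0: run of 'E' x 6 -> '6E'
  i=6: run of 'F' x 6 -> '6F'
  i=12: run of 'E' x 4 -> '4E'
  i=16: run of 'H' x 2 -> '2H'
  i=18: run of 'E' x 5 -> '5E'
  i=23: run of 'H' x 6 -> '6H'

RLE = 6E6F4E2H5E6H


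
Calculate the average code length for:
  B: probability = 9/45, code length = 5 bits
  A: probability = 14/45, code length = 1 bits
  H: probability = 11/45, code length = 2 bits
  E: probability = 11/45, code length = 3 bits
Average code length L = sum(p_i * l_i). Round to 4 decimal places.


Weighted contributions p_i * l_i:
  B: (9/45) * 5 = 45/45
  A: (14/45) * 1 = 14/45
  H: (11/45) * 2 = 22/45
  E: (11/45) * 3 = 33/45
Sum = (45 + 14 + 22 + 33)/45 = 114/45

L = 114/45 = 2.5333 bits/symbol


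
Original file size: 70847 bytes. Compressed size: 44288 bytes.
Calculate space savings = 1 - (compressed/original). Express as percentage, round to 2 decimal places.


ratio = compressed/original = 44288/70847 = 0.625122
savings = 1 - ratio = 1 - 0.625122 = 0.374878
as a percentage: 0.374878 * 100 = 37.49%

Space savings = 1 - 44288/70847 = 37.49%


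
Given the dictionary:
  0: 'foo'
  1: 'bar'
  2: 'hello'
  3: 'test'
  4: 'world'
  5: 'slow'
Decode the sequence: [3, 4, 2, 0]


Look up each index in the dictionary:
  3 -> 'test'
  4 -> 'world'
  2 -> 'hello'
  0 -> 'foo'

Decoded: "test world hello foo"


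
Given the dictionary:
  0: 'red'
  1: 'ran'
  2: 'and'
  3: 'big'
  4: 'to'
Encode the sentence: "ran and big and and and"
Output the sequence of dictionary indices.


Look up each word in the dictionary:
  'ran' -> 1
  'and' -> 2
  'big' -> 3
  'and' -> 2
  'and' -> 2
  'and' -> 2

Encoded: [1, 2, 3, 2, 2, 2]


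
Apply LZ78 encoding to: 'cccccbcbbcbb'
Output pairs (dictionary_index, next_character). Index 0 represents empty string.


LZ78 encoding steps:
Dictionary: {0: ''}
Step 1: w='' (idx 0), next='c' -> output (0, 'c'), add 'c' as idx 1
Step 2: w='c' (idx 1), next='c' -> output (1, 'c'), add 'cc' as idx 2
Step 3: w='cc' (idx 2), next='b' -> output (2, 'b'), add 'ccb' as idx 3
Step 4: w='c' (idx 1), next='b' -> output (1, 'b'), add 'cb' as idx 4
Step 5: w='' (idx 0), next='b' -> output (0, 'b'), add 'b' as idx 5
Step 6: w='cb' (idx 4), next='b' -> output (4, 'b'), add 'cbb' as idx 6


Encoded: [(0, 'c'), (1, 'c'), (2, 'b'), (1, 'b'), (0, 'b'), (4, 'b')]


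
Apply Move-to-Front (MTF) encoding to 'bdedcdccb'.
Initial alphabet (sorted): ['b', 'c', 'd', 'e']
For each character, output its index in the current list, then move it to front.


MTF encoding:
'b': index 0 in ['b', 'c', 'd', 'e'] -> ['b', 'c', 'd', 'e']
'd': index 2 in ['b', 'c', 'd', 'e'] -> ['d', 'b', 'c', 'e']
'e': index 3 in ['d', 'b', 'c', 'e'] -> ['e', 'd', 'b', 'c']
'd': index 1 in ['e', 'd', 'b', 'c'] -> ['d', 'e', 'b', 'c']
'c': index 3 in ['d', 'e', 'b', 'c'] -> ['c', 'd', 'e', 'b']
'd': index 1 in ['c', 'd', 'e', 'b'] -> ['d', 'c', 'e', 'b']
'c': index 1 in ['d', 'c', 'e', 'b'] -> ['c', 'd', 'e', 'b']
'c': index 0 in ['c', 'd', 'e', 'b'] -> ['c', 'd', 'e', 'b']
'b': index 3 in ['c', 'd', 'e', 'b'] -> ['b', 'c', 'd', 'e']


Output: [0, 2, 3, 1, 3, 1, 1, 0, 3]


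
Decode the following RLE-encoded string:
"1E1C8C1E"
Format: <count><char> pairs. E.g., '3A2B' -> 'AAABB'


Expanding each <count><char> pair:
  1E -> 'E'
  1C -> 'C'
  8C -> 'CCCCCCCC'
  1E -> 'E'

Decoded = ECCCCCCCCCE


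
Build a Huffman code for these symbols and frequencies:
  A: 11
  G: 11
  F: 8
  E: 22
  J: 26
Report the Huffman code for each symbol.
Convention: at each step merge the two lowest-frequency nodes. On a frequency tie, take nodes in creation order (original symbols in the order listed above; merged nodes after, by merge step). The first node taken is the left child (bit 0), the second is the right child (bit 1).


Huffman tree construction:
Step 1: Merge F(8) + A(11) = 19
Step 2: Merge G(11) + (F+A)(19) = 30
Step 3: Merge E(22) + J(26) = 48
Step 4: Merge (G+(F+A))(30) + (E+J)(48) = 78
Read each symbol's code off the tree from the root (left child = 0, right child = 1).

Codes:
  A: 011 (length 3)
  G: 00 (length 2)
  F: 010 (length 3)
  E: 10 (length 2)
  J: 11 (length 2)
Average code length: 175/78 = 2.2436 bits/symbol


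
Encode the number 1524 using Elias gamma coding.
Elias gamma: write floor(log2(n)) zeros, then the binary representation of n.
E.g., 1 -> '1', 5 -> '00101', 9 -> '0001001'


num_bits = floor(log2(1524)) + 1 = 11
leading_zeros = num_bits - 1 = 10
binary(1524) = 10111110100

Elias gamma(1524) = '0000000000' + '10111110100' = 000000000010111110100 (21 bits)


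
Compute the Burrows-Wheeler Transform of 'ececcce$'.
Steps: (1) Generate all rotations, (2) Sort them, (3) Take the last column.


Rotations (sorted):
  0: $ececcce -> last char: e
  1: ccce$ece -> last char: e
  2: cce$ecec -> last char: c
  3: ce$ececc -> last char: c
  4: ceccce$e -> last char: e
  5: e$ececcc -> last char: c
  6: eccce$ec -> last char: c
  7: ececcce$ -> last char: $


BWT = eeccecc$


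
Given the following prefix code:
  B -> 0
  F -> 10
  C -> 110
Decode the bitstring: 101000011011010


Decoding step by step:
Bits 10 -> F
Bits 10 -> F
Bits 0 -> B
Bits 0 -> B
Bits 0 -> B
Bits 110 -> C
Bits 110 -> C
Bits 10 -> F


Decoded message: FFBBBCCF


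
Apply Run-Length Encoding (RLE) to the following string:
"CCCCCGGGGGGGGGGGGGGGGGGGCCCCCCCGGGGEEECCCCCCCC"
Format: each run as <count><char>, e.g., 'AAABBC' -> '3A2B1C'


Scanning runs left to right:
  i=0: run of 'C' x 5 -> '5C'
  i=5: run of 'G' x 19 -> '19G'
  i=24: run of 'C' x 7 -> '7C'
  i=31: run of 'G' x 4 -> '4G'
  i=35: run of 'E' x 3 -> '3E'
  i=38: run of 'C' x 8 -> '8C'

RLE = 5C19G7C4G3E8C


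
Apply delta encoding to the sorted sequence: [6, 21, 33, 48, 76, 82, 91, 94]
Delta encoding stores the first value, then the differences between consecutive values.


First value: 6
Deltas:
  21 - 6 = 15
  33 - 21 = 12
  48 - 33 = 15
  76 - 48 = 28
  82 - 76 = 6
  91 - 82 = 9
  94 - 91 = 3


Delta encoded: [6, 15, 12, 15, 28, 6, 9, 3]


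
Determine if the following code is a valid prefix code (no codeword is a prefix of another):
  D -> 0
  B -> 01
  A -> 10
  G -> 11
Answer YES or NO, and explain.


Checking each pair (does one codeword prefix another?):
  D='0' vs B='01': prefix -- VIOLATION

NO -- this is NOT a valid prefix code. D (0) is a prefix of B (01).


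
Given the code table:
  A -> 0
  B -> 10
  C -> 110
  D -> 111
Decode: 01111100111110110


Decoding:
0 -> A
111 -> D
110 -> C
0 -> A
111 -> D
110 -> C
110 -> C


Result: ADCADCC


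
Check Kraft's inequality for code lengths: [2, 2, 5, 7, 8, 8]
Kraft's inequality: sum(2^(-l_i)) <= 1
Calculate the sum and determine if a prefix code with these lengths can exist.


Sum = 2^(-2) + 2^(-2) + 2^(-5) + 2^(-7) + 2^(-8) + 2^(-8)
    = 0.25 + 0.25 + 0.03125 + 0.0078125 + 0.00390625 + 0.00390625
    = 140/256 = 0.546875
Since 0.546875 <= 1, Kraft's inequality IS satisfied.
A prefix code with these lengths CAN exist.

Kraft sum = 0.546875. Satisfied.


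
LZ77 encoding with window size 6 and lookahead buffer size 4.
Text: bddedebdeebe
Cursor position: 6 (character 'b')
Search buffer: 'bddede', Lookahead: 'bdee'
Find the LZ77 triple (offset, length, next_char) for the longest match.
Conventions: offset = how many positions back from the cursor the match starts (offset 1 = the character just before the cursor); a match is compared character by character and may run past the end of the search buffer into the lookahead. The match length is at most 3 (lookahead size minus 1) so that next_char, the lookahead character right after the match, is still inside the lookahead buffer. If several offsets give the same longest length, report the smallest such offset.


Try each offset into the search buffer:
  offset=1 (pos 5, char 'e'): match length 0
  offset=2 (pos 4, char 'd'): match length 0
  offset=3 (pos 3, char 'e'): match length 0
  offset=4 (pos 2, char 'd'): match length 0
  offset=5 (pos 1, char 'd'): match length 0
  offset=6 (pos 0, char 'b'): match length 2
Longest match has length 2 at offset 6.
next_char = character at position 6 + 2 = 8 -> 'e'

Best match: offset=6, length=2 (matching 'bd' starting at position 0)
LZ77 triple: (6, 2, 'e')


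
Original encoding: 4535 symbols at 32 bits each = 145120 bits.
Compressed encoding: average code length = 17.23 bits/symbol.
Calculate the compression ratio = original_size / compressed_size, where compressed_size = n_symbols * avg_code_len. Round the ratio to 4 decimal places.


original_size = n_symbols * orig_bits = 4535 * 32 = 145120 bits
compressed_size = n_symbols * avg_code_len = 4535 * 17.23 = 78138.05 bits
ratio = original_size / compressed_size = 145120 / 78138.05 = 1.8572

Compression ratio = 1.8572


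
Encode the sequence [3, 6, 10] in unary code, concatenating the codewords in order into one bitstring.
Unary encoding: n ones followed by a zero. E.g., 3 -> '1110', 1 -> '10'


Encode each number as n ones followed by a terminating 0:
  3 -> 1110 (4 bits)
  6 -> 1111110 (7 bits)
  10 -> 11111111110 (11 bits)
Total length = 4 + 7 + 11 = 22 bits.

Unary([3, 6, 10]) = 1110111111011111111110 (22 bits)


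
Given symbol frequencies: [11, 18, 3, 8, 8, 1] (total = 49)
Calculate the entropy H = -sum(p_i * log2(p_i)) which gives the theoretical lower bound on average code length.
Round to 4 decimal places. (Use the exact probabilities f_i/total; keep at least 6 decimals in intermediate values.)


Per-symbol terms -p_i * log2(p_i) with p_i = f_i/49:
  p = 11/49 = 0.224490: log2(p) = -2.155278, -p*log2(p) = 0.483838
  p = 18/49 = 0.367347: log2(p) = -1.444785, -p*log2(p) = 0.530737
  p = 3/49 = 0.061224: log2(p) = -4.029747, -p*log2(p) = 0.246719
  p = 8/49 = 0.163265: log2(p) = -2.614710, -p*log2(p) = 0.426891
  p = 8/49 = 0.163265: log2(p) = -2.614710, -p*log2(p) = 0.426891
  p = 1/49 = 0.020408: log2(p) = -5.614710, -p*log2(p) = 0.114586
H = 0.483838 + 0.530737 + 0.246719 + 0.426891 + 0.426891 + 0.114586 = 2.229662

H = 2.2297 bits/symbol


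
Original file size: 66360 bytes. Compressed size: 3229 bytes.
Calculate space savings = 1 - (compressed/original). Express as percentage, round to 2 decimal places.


ratio = compressed/original = 3229/66360 = 0.048659
savings = 1 - ratio = 1 - 0.048659 = 0.951341
as a percentage: 0.951341 * 100 = 95.13%

Space savings = 1 - 3229/66360 = 95.13%


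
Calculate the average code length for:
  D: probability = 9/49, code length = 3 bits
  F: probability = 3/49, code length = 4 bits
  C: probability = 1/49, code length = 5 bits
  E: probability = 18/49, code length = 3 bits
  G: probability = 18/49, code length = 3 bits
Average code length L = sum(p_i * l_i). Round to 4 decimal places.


Weighted contributions p_i * l_i:
  D: (9/49) * 3 = 27/49
  F: (3/49) * 4 = 12/49
  C: (1/49) * 5 = 5/49
  E: (18/49) * 3 = 54/49
  G: (18/49) * 3 = 54/49
Sum = (27 + 12 + 5 + 54 + 54)/49 = 152/49

L = 152/49 = 3.1020 bits/symbol


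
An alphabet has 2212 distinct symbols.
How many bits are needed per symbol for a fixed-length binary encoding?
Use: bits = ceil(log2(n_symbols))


log2(2212) = 11.1111
Bracket: 2^11 = 2048 < 2212 <= 2^12 = 4096
So ceil(log2(2212)) = 12

bits = ceil(log2(2212)) = ceil(11.1111) = 12 bits


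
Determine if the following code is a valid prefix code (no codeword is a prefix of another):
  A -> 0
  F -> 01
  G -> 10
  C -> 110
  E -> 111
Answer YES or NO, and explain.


Checking each pair (does one codeword prefix another?):
  A='0' vs F='01': prefix -- VIOLATION

NO -- this is NOT a valid prefix code. A (0) is a prefix of F (01).


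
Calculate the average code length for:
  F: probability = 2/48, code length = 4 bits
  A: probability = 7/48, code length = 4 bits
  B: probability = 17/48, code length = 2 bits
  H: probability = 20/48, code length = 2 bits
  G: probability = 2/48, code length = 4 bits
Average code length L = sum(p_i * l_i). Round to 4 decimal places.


Weighted contributions p_i * l_i:
  F: (2/48) * 4 = 8/48
  A: (7/48) * 4 = 28/48
  B: (17/48) * 2 = 34/48
  H: (20/48) * 2 = 40/48
  G: (2/48) * 4 = 8/48
Sum = (8 + 28 + 34 + 40 + 8)/48 = 118/48

L = 118/48 = 2.4583 bits/symbol


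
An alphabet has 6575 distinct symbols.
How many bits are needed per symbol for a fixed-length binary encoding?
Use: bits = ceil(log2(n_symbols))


log2(6575) = 12.6828
Bracket: 2^12 = 4096 < 6575 <= 2^13 = 8192
So ceil(log2(6575)) = 13

bits = ceil(log2(6575)) = ceil(12.6828) = 13 bits


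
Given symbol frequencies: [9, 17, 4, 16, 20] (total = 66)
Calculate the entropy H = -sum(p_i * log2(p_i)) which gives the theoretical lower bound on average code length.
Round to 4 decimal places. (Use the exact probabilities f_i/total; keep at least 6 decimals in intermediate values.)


Per-symbol terms -p_i * log2(p_i) with p_i = f_i/66:
  p = 9/66 = 0.136364: log2(p) = -2.874469, -p*log2(p) = 0.391973
  p = 17/66 = 0.257576: log2(p) = -1.956931, -p*log2(p) = 0.504058
  p = 4/66 = 0.060606: log2(p) = -4.044394, -p*log2(p) = 0.245115
  p = 16/66 = 0.242424: log2(p) = -2.044394, -p*log2(p) = 0.495611
  p = 20/66 = 0.303030: log2(p) = -1.722466, -p*log2(p) = 0.521959
H = 0.391973 + 0.504058 + 0.245115 + 0.495611 + 0.521959 = 2.158716

H = 2.1587 bits/symbol


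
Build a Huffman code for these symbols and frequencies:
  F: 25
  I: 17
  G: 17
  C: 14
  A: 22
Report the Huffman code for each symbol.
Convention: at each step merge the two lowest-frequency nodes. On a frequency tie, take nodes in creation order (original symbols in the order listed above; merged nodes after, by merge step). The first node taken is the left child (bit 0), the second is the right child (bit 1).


Huffman tree construction:
Step 1: Merge C(14) + I(17) = 31
Step 2: Merge G(17) + A(22) = 39
Step 3: Merge F(25) + (C+I)(31) = 56
Step 4: Merge (G+A)(39) + (F+(C+I))(56) = 95
Read each symbol's code off the tree from the root (left child = 0, right child = 1).

Codes:
  F: 10 (length 2)
  I: 111 (length 3)
  G: 00 (length 2)
  C: 110 (length 3)
  A: 01 (length 2)
Average code length: 221/95 = 2.3263 bits/symbol


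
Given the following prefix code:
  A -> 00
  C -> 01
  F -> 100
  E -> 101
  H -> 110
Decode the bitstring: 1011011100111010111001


Decoding step by step:
Bits 101 -> E
Bits 101 -> E
Bits 110 -> H
Bits 01 -> C
Bits 110 -> H
Bits 101 -> E
Bits 110 -> H
Bits 01 -> C


Decoded message: EEHCHEHC


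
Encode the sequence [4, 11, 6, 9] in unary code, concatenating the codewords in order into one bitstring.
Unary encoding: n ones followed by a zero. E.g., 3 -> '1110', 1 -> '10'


Encode each number as n ones followed by a terminating 0:
  4 -> 11110 (5 bits)
  11 -> 111111111110 (12 bits)
  6 -> 1111110 (7 bits)
  9 -> 1111111110 (10 bits)
Total length = 5 + 12 + 7 + 10 = 34 bits.

Unary([4, 11, 6, 9]) = 1111011111111111011111101111111110 (34 bits)


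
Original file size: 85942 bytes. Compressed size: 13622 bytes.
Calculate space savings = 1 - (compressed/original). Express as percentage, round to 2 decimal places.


ratio = compressed/original = 13622/85942 = 0.158502
savings = 1 - ratio = 1 - 0.158502 = 0.841498
as a percentage: 0.841498 * 100 = 84.15%

Space savings = 1 - 13622/85942 = 84.15%


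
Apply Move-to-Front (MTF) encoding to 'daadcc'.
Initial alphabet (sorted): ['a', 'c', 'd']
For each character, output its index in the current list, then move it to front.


MTF encoding:
'd': index 2 in ['a', 'c', 'd'] -> ['d', 'a', 'c']
'a': index 1 in ['d', 'a', 'c'] -> ['a', 'd', 'c']
'a': index 0 in ['a', 'd', 'c'] -> ['a', 'd', 'c']
'd': index 1 in ['a', 'd', 'c'] -> ['d', 'a', 'c']
'c': index 2 in ['d', 'a', 'c'] -> ['c', 'd', 'a']
'c': index 0 in ['c', 'd', 'a'] -> ['c', 'd', 'a']


Output: [2, 1, 0, 1, 2, 0]


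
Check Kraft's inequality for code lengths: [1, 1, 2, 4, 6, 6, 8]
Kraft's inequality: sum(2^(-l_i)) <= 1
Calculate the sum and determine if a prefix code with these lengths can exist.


Sum = 2^(-1) + 2^(-1) + 2^(-2) + 2^(-4) + 2^(-6) + 2^(-6) + 2^(-8)
    = 0.5 + 0.5 + 0.25 + 0.0625 + 0.015625 + 0.015625 + 0.00390625
    = 345/256 = 1.34765625
Since 1.34765625 > 1, Kraft's inequality is NOT satisfied.
A prefix code with these lengths CANNOT exist.

Kraft sum = 1.34765625. Not satisfied.


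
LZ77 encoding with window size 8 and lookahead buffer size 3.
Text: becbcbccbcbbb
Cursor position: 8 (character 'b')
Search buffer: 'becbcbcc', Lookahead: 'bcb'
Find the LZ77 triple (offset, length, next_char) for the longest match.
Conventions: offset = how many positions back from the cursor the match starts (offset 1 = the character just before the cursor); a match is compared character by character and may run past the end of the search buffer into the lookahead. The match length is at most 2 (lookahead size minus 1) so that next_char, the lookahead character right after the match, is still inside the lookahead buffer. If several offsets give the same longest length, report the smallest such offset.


Try each offset into the search buffer:
  offset=1 (pos 7, char 'c'): match length 0
  offset=2 (pos 6, char 'c'): match length 0
  offset=3 (pos 5, char 'b'): match length 2
  offset=4 (pos 4, char 'c'): match length 0
  offset=5 (pos 3, char 'b'): match length 2
  offset=6 (pos 2, char 'c'): match length 0
  offset=7 (pos 1, char 'e'): match length 0
  offset=8 (pos 0, char 'b'): match length 1
Longest match has length 2, found at offsets 3, 5; take the smallest, offset 3.
next_char = character at position 8 + 2 = 10 -> 'b'

Best match: offset=3, length=2 (matching 'bc' starting at position 5)
LZ77 triple: (3, 2, 'b')


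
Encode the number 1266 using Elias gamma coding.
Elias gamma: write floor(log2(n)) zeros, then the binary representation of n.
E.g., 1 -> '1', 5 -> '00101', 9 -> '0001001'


num_bits = floor(log2(1266)) + 1 = 11
leading_zeros = num_bits - 1 = 10
binary(1266) = 10011110010

Elias gamma(1266) = '0000000000' + '10011110010' = 000000000010011110010 (21 bits)


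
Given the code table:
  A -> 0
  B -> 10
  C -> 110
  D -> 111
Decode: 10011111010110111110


Decoding:
10 -> B
0 -> A
111 -> D
110 -> C
10 -> B
110 -> C
111 -> D
110 -> C


Result: BADCBCDC


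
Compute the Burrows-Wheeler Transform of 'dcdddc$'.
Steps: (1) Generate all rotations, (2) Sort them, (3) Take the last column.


Rotations (sorted):
  0: $dcdddc -> last char: c
  1: c$dcddd -> last char: d
  2: cdddc$d -> last char: d
  3: dc$dcdd -> last char: d
  4: dcdddc$ -> last char: $
  5: ddc$dcd -> last char: d
  6: dddc$dc -> last char: c


BWT = cddd$dc


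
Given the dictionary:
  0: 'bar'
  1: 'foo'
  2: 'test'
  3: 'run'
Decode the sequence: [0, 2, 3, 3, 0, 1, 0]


Look up each index in the dictionary:
  0 -> 'bar'
  2 -> 'test'
  3 -> 'run'
  3 -> 'run'
  0 -> 'bar'
  1 -> 'foo'
  0 -> 'bar'

Decoded: "bar test run run bar foo bar"


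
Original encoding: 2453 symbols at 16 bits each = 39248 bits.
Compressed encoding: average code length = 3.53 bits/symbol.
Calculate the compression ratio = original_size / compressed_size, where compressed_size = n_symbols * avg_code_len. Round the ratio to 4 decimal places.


original_size = n_symbols * orig_bits = 2453 * 16 = 39248 bits
compressed_size = n_symbols * avg_code_len = 2453 * 3.53 = 8659.09 bits
ratio = original_size / compressed_size = 39248 / 8659.09 = 4.5326

Compression ratio = 4.5326


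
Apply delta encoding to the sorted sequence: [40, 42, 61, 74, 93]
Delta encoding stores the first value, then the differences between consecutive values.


First value: 40
Deltas:
  42 - 40 = 2
  61 - 42 = 19
  74 - 61 = 13
  93 - 74 = 19


Delta encoded: [40, 2, 19, 13, 19]


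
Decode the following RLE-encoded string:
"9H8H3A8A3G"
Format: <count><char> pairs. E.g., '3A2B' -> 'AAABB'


Expanding each <count><char> pair:
  9H -> 'HHHHHHHHH'
  8H -> 'HHHHHHHH'
  3A -> 'AAA'
  8A -> 'AAAAAAAA'
  3G -> 'GGG'

Decoded = HHHHHHHHHHHHHHHHHAAAAAAAAAAAGGG


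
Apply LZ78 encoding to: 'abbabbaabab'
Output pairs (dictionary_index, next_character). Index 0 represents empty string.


LZ78 encoding steps:
Dictionary: {0: ''}
Step 1: w='' (idx 0), next='a' -> output (0, 'a'), add 'a' as idx 1
Step 2: w='' (idx 0), next='b' -> output (0, 'b'), add 'b' as idx 2
Step 3: w='b' (idx 2), next='a' -> output (2, 'a'), add 'ba' as idx 3
Step 4: w='b' (idx 2), next='b' -> output (2, 'b'), add 'bb' as idx 4
Step 5: w='a' (idx 1), next='a' -> output (1, 'a'), add 'aa' as idx 5
Step 6: w='ba' (idx 3), next='b' -> output (3, 'b'), add 'bab' as idx 6


Encoded: [(0, 'a'), (0, 'b'), (2, 'a'), (2, 'b'), (1, 'a'), (3, 'b')]


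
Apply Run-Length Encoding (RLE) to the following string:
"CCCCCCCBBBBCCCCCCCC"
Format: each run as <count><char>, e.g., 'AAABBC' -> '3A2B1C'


Scanning runs left to right:
  i=0: run of 'C' x 7 -> '7C'
  i=7: run of 'B' x 4 -> '4B'
  i=11: run of 'C' x 8 -> '8C'

RLE = 7C4B8C


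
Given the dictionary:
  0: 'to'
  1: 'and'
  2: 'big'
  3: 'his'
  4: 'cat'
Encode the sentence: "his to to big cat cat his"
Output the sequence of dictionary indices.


Look up each word in the dictionary:
  'his' -> 3
  'to' -> 0
  'to' -> 0
  'big' -> 2
  'cat' -> 4
  'cat' -> 4
  'his' -> 3

Encoded: [3, 0, 0, 2, 4, 4, 3]


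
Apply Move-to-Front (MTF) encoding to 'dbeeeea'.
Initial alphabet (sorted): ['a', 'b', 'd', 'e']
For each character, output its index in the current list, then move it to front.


MTF encoding:
'd': index 2 in ['a', 'b', 'd', 'e'] -> ['d', 'a', 'b', 'e']
'b': index 2 in ['d', 'a', 'b', 'e'] -> ['b', 'd', 'a', 'e']
'e': index 3 in ['b', 'd', 'a', 'e'] -> ['e', 'b', 'd', 'a']
'e': index 0 in ['e', 'b', 'd', 'a'] -> ['e', 'b', 'd', 'a']
'e': index 0 in ['e', 'b', 'd', 'a'] -> ['e', 'b', 'd', 'a']
'e': index 0 in ['e', 'b', 'd', 'a'] -> ['e', 'b', 'd', 'a']
'a': index 3 in ['e', 'b', 'd', 'a'] -> ['a', 'e', 'b', 'd']


Output: [2, 2, 3, 0, 0, 0, 3]


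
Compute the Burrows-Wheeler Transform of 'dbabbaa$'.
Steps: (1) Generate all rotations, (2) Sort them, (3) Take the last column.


Rotations (sorted):
  0: $dbabbaa -> last char: a
  1: a$dbabba -> last char: a
  2: aa$dbabb -> last char: b
  3: abbaa$db -> last char: b
  4: baa$dbab -> last char: b
  5: babbaa$d -> last char: d
  6: bbaa$dba -> last char: a
  7: dbabbaa$ -> last char: $


BWT = aabbbda$


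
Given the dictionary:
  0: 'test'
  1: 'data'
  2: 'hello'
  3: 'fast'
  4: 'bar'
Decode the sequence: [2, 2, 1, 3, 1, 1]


Look up each index in the dictionary:
  2 -> 'hello'
  2 -> 'hello'
  1 -> 'data'
  3 -> 'fast'
  1 -> 'data'
  1 -> 'data'

Decoded: "hello hello data fast data data"


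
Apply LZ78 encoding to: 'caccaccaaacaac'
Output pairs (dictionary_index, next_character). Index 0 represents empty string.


LZ78 encoding steps:
Dictionary: {0: ''}
Step 1: w='' (idx 0), next='c' -> output (0, 'c'), add 'c' as idx 1
Step 2: w='' (idx 0), next='a' -> output (0, 'a'), add 'a' as idx 2
Step 3: w='c' (idx 1), next='c' -> output (1, 'c'), add 'cc' as idx 3
Step 4: w='a' (idx 2), next='c' -> output (2, 'c'), add 'ac' as idx 4
Step 5: w='c' (idx 1), next='a' -> output (1, 'a'), add 'ca' as idx 5
Step 6: w='a' (idx 2), next='a' -> output (2, 'a'), add 'aa' as idx 6
Step 7: w='ca' (idx 5), next='a' -> output (5, 'a'), add 'caa' as idx 7
Step 8: w='c' (idx 1), end of input -> output (1, '')


Encoded: [(0, 'c'), (0, 'a'), (1, 'c'), (2, 'c'), (1, 'a'), (2, 'a'), (5, 'a'), (1, '')]


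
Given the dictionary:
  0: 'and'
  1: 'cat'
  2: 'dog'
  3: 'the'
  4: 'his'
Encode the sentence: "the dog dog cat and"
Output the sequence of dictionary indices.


Look up each word in the dictionary:
  'the' -> 3
  'dog' -> 2
  'dog' -> 2
  'cat' -> 1
  'and' -> 0

Encoded: [3, 2, 2, 1, 0]


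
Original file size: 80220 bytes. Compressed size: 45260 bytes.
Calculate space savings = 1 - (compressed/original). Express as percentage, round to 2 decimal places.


ratio = compressed/original = 45260/80220 = 0.564198
savings = 1 - ratio = 1 - 0.564198 = 0.435802
as a percentage: 0.435802 * 100 = 43.58%

Space savings = 1 - 45260/80220 = 43.58%


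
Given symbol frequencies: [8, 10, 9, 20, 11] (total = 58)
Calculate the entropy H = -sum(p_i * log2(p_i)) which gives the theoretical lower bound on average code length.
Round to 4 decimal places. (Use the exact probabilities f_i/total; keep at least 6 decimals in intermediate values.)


Per-symbol terms -p_i * log2(p_i) with p_i = f_i/58:
  p = 8/58 = 0.137931: log2(p) = -2.857981, -p*log2(p) = 0.394204
  p = 10/58 = 0.172414: log2(p) = -2.536053, -p*log2(p) = 0.437251
  p = 9/58 = 0.155172: log2(p) = -2.688056, -p*log2(p) = 0.417112
  p = 20/58 = 0.344828: log2(p) = -1.536053, -p*log2(p) = 0.529673
  p = 11/58 = 0.189655: log2(p) = -2.398549, -p*log2(p) = 0.454897
H = 0.394204 + 0.437251 + 0.417112 + 0.529673 + 0.454897 = 2.233137

H = 2.2331 bits/symbol


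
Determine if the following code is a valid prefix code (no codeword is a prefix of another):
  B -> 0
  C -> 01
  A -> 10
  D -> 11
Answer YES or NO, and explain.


Checking each pair (does one codeword prefix another?):
  B='0' vs C='01': prefix -- VIOLATION

NO -- this is NOT a valid prefix code. B (0) is a prefix of C (01).


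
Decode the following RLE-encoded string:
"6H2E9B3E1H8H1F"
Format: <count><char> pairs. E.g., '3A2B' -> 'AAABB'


Expanding each <count><char> pair:
  6H -> 'HHHHHH'
  2E -> 'EE'
  9B -> 'BBBBBBBBB'
  3E -> 'EEE'
  1H -> 'H'
  8H -> 'HHHHHHHH'
  1F -> 'F'

Decoded = HHHHHHEEBBBBBBBBBEEEHHHHHHHHHF


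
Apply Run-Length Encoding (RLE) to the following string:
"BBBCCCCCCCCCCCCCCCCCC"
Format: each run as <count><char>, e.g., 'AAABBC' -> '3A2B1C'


Scanning runs left to right:
  i=0: run of 'B' x 3 -> '3B'
  i=3: run of 'C' x 18 -> '18C'

RLE = 3B18C


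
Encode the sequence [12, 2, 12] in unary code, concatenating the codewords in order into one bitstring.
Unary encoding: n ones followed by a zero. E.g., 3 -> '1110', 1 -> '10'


Encode each number as n ones followed by a terminating 0:
  12 -> 1111111111110 (13 bits)
  2 -> 110 (3 bits)
  12 -> 1111111111110 (13 bits)
Total length = 13 + 3 + 13 = 29 bits.

Unary([12, 2, 12]) = 11111111111101101111111111110 (29 bits)


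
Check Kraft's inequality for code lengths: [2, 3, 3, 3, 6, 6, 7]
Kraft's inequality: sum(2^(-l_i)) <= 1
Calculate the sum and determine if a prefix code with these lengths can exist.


Sum = 2^(-2) + 2^(-3) + 2^(-3) + 2^(-3) + 2^(-6) + 2^(-6) + 2^(-7)
    = 0.25 + 0.125 + 0.125 + 0.125 + 0.015625 + 0.015625 + 0.0078125
    = 85/128 = 0.6640625
Since 0.6640625 <= 1, Kraft's inequality IS satisfied.
A prefix code with these lengths CAN exist.

Kraft sum = 0.6640625. Satisfied.


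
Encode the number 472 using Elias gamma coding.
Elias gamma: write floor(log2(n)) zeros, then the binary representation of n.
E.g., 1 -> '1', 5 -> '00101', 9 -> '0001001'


num_bits = floor(log2(472)) + 1 = 9
leading_zeros = num_bits - 1 = 8
binary(472) = 111011000

Elias gamma(472) = '00000000' + '111011000' = 00000000111011000 (17 bits)


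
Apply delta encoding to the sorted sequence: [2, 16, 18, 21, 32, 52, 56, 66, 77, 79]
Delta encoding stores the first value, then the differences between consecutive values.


First value: 2
Deltas:
  16 - 2 = 14
  18 - 16 = 2
  21 - 18 = 3
  32 - 21 = 11
  52 - 32 = 20
  56 - 52 = 4
  66 - 56 = 10
  77 - 66 = 11
  79 - 77 = 2


Delta encoded: [2, 14, 2, 3, 11, 20, 4, 10, 11, 2]


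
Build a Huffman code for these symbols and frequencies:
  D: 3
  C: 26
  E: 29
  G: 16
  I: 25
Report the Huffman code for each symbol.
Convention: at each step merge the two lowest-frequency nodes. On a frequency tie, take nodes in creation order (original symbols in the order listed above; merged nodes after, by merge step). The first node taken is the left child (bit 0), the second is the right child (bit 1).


Huffman tree construction:
Step 1: Merge D(3) + G(16) = 19
Step 2: Merge (D+G)(19) + I(25) = 44
Step 3: Merge C(26) + E(29) = 55
Step 4: Merge ((D+G)+I)(44) + (C+E)(55) = 99
Read each symbol's code off the tree from the root (left child = 0, right child = 1).

Codes:
  D: 000 (length 3)
  C: 10 (length 2)
  E: 11 (length 2)
  G: 001 (length 3)
  I: 01 (length 2)
Average code length: 217/99 = 2.1919 bits/symbol


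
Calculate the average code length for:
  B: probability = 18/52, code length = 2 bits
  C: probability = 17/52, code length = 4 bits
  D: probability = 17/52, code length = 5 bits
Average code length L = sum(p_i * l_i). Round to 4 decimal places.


Weighted contributions p_i * l_i:
  B: (18/52) * 2 = 36/52
  C: (17/52) * 4 = 68/52
  D: (17/52) * 5 = 85/52
Sum = (36 + 68 + 85)/52 = 189/52

L = 189/52 = 3.6346 bits/symbol


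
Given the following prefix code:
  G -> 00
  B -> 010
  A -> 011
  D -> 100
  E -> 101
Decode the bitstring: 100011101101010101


Decoding step by step:
Bits 100 -> D
Bits 011 -> A
Bits 101 -> E
Bits 101 -> E
Bits 010 -> B
Bits 101 -> E


Decoded message: DAEEBE


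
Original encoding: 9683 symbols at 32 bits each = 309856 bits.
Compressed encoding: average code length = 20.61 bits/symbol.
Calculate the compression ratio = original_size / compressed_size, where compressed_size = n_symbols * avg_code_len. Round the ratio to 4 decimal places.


original_size = n_symbols * orig_bits = 9683 * 32 = 309856 bits
compressed_size = n_symbols * avg_code_len = 9683 * 20.61 = 199566.63 bits
ratio = original_size / compressed_size = 309856 / 199566.63 = 1.5526

Compression ratio = 1.5526


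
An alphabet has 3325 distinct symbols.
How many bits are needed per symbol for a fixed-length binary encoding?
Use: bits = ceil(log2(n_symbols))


log2(3325) = 11.6991
Bracket: 2^11 = 2048 < 3325 <= 2^12 = 4096
So ceil(log2(3325)) = 12

bits = ceil(log2(3325)) = ceil(11.6991) = 12 bits


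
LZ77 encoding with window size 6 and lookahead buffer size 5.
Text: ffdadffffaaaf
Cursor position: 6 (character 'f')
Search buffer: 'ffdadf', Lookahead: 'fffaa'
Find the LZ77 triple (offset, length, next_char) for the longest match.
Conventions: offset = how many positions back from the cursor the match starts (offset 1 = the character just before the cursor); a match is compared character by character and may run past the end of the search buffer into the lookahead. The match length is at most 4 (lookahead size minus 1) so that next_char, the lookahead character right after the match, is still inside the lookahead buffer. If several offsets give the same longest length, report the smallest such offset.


Try each offset into the search buffer:
  offset=1 (pos 5, char 'f'): match length 3
  offset=2 (pos 4, char 'd'): match length 0
  offset=3 (pos 3, char 'a'): match length 0
  offset=4 (pos 2, char 'd'): match length 0
  offset=5 (pos 1, char 'f'): match length 1
  offset=6 (pos 0, char 'f'): match length 2
Longest match has length 3 at offset 1.
next_char = character at position 6 + 3 = 9 -> 'a'

Best match: offset=1, length=3 (matching 'fff' starting at position 5)
LZ77 triple: (1, 3, 'a')


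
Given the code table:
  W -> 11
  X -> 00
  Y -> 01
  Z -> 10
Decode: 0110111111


Decoding:
01 -> Y
10 -> Z
11 -> W
11 -> W
11 -> W


Result: YZWWW


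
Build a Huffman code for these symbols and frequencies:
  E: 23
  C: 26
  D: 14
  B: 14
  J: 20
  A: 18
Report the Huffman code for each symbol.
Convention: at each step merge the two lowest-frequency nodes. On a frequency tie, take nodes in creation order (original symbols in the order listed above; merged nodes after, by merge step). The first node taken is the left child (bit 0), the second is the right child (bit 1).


Huffman tree construction:
Step 1: Merge D(14) + B(14) = 28
Step 2: Merge A(18) + J(20) = 38
Step 3: Merge E(23) + C(26) = 49
Step 4: Merge (D+B)(28) + (A+J)(38) = 66
Step 5: Merge (E+C)(49) + ((D+B)+(A+J))(66) = 115
Read each symbol's code off the tree from the root (left child = 0, right child = 1).

Codes:
  E: 00 (length 2)
  C: 01 (length 2)
  D: 100 (length 3)
  B: 101 (length 3)
  J: 111 (length 3)
  A: 110 (length 3)
Average code length: 296/115 = 2.5739 bits/symbol
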